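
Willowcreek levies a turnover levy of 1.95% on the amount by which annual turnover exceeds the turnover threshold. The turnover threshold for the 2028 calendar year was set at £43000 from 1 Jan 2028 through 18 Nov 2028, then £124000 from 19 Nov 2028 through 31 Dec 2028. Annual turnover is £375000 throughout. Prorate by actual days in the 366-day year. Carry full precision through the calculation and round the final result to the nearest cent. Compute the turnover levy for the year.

1 Jan – 18 Nov 2028: 323 days, exemption £43000 → (£375000 − £43000) × 1.95% × 323/366 = £5713.3934
19 Nov – 31 Dec 2028: 43 days, exemption £124000 → (£375000 − £124000) × 1.95% × 43/366 = £575.0369
Total = £6288.4303

£6288.43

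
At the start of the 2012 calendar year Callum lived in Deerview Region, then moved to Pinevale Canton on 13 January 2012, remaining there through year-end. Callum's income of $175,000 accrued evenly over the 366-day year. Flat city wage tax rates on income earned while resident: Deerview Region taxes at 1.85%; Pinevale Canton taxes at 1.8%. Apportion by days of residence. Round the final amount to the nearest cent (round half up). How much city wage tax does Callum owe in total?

$3,152.87

Deerview Region, 1 January – 12 January 2012: 12 days → $175,000 × 1.85% × 12/366 = $106.1475
Pinevale Canton, 13 January – 31 December 2012: 354 days → $175,000 × 1.8% × 354/366 = $3,046.7213
Total = $3,152.8689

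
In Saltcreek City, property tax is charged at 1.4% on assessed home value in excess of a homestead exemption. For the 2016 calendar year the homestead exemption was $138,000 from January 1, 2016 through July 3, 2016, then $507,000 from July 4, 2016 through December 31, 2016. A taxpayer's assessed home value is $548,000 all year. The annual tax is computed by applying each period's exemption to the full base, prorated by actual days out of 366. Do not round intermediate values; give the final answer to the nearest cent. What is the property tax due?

January 1 – July 3, 2016: 185 days, exemption $138,000 → ($548,000 − $138,000) × 1.4% × 185/366 = $2,901.3661
July 4 – December 31, 2016: 181 days, exemption $507,000 → ($548,000 − $507,000) × 1.4% × 181/366 = $283.8634
Total = $3,185.2295

$3,185.23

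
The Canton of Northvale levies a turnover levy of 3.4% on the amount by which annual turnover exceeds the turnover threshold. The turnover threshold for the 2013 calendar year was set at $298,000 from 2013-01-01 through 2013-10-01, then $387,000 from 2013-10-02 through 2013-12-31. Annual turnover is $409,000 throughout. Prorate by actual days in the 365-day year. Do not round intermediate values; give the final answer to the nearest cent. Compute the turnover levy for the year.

$3,019.57

2013-01-01 to 2013-10-01: 274 days, exemption $298,000 → ($409,000 − $298,000) × 3.4% × 274/365 = $2,833.0849
2013-10-02 to 2013-12-31: 91 days, exemption $387,000 → ($409,000 − $387,000) × 3.4% × 91/365 = $186.4877
Total = $3,019.5726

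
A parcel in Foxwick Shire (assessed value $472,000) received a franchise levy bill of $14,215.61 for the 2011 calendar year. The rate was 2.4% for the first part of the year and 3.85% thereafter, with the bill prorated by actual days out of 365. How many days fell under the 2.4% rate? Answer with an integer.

211 days

Let d = days at the first rate; then 365 − d days at the second rate.
$472,000 × [2.4%·d + 3.85%·(365−d)] / 365 = $14,215.61
Solving gives d = 211, so the new rate took effect on 31 Jul 2011.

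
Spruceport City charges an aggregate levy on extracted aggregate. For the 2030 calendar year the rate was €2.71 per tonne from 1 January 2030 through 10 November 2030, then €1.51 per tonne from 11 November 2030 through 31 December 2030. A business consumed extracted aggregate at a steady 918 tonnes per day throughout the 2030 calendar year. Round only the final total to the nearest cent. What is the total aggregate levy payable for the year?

€851,858.10

1 January – 10 November 2030: 314 days × 918 tonnes/day = 288,252 tonnes at €2.71/tonne → €781,162.92
11 November – 31 December 2030: 51 days × 918 tonnes/day = 46,818 tonnes at €1.51/tonne → €70,695.18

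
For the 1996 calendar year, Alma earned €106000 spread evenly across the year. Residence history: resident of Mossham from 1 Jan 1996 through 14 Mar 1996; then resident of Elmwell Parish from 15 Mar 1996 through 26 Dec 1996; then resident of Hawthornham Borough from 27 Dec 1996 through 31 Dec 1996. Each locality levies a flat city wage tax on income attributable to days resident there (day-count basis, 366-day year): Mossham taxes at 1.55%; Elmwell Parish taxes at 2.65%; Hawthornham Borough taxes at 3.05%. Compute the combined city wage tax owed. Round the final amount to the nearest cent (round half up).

Mossham, 1 Jan – 14 Mar 1996: 74 days → €106000 × 1.55% × 74/366 = €332.1913
Elmwell Parish, 15 Mar – 26 Dec 1996: 287 days → €106000 × 2.65% × 287/366 = €2202.6858
Hawthornham Borough, 27 Dec – 31 Dec 1996: 5 days → €106000 × 3.05% × 5/366 = €44.1667
Total = €2579.0437

€2579.04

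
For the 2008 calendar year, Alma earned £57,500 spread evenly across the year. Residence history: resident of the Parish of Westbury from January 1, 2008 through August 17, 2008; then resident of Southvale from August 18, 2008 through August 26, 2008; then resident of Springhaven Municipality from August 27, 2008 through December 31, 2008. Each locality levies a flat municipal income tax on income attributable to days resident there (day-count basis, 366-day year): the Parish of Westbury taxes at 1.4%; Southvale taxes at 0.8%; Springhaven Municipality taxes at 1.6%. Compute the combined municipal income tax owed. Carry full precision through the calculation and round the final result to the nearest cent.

The Parish of Westbury, January 1 – August 17, 2008: 230 days → £57,500 × 1.4% × 230/366 = £505.8743
Southvale, August 18 – August 26, 2008: 9 days → £57,500 × 0.8% × 9/366 = £11.3115
Springhaven Municipality, August 27 – December 31, 2008: 127 days → £57,500 × 1.6% × 127/366 = £319.2350
Total = £836.4208

£836.42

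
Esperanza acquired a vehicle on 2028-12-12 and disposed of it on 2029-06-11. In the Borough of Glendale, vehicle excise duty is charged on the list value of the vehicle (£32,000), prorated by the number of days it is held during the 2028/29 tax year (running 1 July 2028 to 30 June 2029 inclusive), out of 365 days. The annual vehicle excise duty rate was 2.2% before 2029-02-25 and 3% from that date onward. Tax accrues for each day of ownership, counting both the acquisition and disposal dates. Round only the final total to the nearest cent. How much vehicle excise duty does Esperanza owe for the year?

2028-12-12 to 2029-02-24: 75 days at 2.2% → £32,000 × 2.2% × 75/365 = £144.6575
2029-02-25 to 2029-06-11: 107 days at 3% → £32,000 × 3% × 107/365 = £281.4247
Total = £426.0822

£426.08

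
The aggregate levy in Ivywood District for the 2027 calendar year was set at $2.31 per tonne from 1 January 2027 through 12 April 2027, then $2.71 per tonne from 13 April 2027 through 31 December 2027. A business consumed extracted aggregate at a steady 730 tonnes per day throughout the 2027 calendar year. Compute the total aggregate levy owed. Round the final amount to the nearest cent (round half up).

1 January – 12 April 2027: 102 days × 730 tonnes/day = 74,460 tonnes at $2.31/tonne → $172,002.60
13 April – 31 December 2027: 263 days × 730 tonnes/day = 191,990 tonnes at $2.71/tonne → $520,292.90

$692,295.50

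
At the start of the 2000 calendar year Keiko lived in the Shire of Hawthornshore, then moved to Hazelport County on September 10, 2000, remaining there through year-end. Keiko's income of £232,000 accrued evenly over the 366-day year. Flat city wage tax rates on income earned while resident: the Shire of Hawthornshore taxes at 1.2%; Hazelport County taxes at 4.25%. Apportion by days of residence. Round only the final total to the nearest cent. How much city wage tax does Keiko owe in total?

The Shire of Hawthornshore, January 1 – September 9, 2000: 253 days → £232,000 × 1.2% × 253/366 = £1,924.4590
Hazelport County, September 10 – December 31, 2000: 113 days → £232,000 × 4.25% × 113/366 = £3,044.2077
Total = £4,968.6667

£4,968.67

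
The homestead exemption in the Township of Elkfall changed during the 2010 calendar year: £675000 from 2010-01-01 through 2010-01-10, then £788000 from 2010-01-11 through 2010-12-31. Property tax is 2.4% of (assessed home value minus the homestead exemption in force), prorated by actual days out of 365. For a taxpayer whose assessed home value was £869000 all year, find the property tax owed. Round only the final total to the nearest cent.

£2018.30

2010-01-01 to 2010-01-10: 10 days, exemption £675000 → (£869000 − £675000) × 2.4% × 10/365 = £127.5616
2010-01-11 to 2010-12-31: 355 days, exemption £788000 → (£869000 − £788000) × 2.4% × 355/365 = £1890.7397
Total = £2018.3014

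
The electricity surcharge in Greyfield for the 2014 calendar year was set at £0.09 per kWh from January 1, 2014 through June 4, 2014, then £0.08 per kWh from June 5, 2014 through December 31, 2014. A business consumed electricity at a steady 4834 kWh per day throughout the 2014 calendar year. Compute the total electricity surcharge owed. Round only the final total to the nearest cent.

January 1 – June 4, 2014: 155 days × 4834 kWh/day = 749,270 kWh at £0.09/kWh → £67,434.30
June 5 – December 31, 2014: 210 days × 4834 kWh/day = 1,015,140 kWh at £0.08/kWh → £81,211.20

£148,645.50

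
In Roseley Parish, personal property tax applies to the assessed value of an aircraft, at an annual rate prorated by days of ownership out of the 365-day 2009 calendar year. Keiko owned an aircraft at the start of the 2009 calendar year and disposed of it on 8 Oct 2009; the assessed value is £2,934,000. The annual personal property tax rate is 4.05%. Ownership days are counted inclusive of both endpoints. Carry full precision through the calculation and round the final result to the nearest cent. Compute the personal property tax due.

Days held (1 Jan – 8 Oct 2009): 281 out of 365
Tax = £2,934,000 × 4.05% × 281/365 = £91,480.5123

£91,480.51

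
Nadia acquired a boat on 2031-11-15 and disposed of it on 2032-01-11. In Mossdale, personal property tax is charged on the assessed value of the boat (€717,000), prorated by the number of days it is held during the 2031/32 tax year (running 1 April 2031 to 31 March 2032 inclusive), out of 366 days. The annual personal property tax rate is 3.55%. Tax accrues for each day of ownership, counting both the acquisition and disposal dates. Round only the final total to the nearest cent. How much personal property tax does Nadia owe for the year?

Days held (2031-11-15 to 2032-01-11): 58 out of 366
Tax = €717,000 × 3.55% × 58/366 = €4,033.6148

€4,033.61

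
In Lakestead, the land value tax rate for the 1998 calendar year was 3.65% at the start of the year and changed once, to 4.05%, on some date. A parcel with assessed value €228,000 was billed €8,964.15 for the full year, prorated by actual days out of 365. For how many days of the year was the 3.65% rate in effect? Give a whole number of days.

Let d = days at the first rate; then 365 − d days at the second rate.
€228,000 × [3.65%·d + 4.05%·(365−d)] / 365 = €8,964.15
Solving gives d = 108, so the new rate took effect on 19 April 1998.

108 days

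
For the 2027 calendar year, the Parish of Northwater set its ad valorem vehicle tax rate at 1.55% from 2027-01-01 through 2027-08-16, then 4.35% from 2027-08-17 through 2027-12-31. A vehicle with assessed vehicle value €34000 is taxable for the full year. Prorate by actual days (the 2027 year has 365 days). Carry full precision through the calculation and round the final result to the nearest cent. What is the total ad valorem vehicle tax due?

€884.33

2027-01-01 to 2027-08-16: 228 days at 1.55% → €34000 × 1.55% × 228/365 = €329.1945
2027-08-17 to 2027-12-31: 137 days at 4.35% → €34000 × 4.35% × 137/365 = €555.1315
Total = €884.3260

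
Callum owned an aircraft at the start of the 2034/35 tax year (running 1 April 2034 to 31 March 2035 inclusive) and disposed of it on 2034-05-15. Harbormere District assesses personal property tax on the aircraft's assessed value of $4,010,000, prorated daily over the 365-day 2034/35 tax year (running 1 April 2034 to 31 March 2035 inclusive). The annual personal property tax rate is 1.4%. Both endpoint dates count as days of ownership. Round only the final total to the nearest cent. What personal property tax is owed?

$6,921.37

Days held (2034-04-01 to 2034-05-15): 45 out of 365
Tax = $4,010,000 × 1.4% × 45/365 = $6,921.3699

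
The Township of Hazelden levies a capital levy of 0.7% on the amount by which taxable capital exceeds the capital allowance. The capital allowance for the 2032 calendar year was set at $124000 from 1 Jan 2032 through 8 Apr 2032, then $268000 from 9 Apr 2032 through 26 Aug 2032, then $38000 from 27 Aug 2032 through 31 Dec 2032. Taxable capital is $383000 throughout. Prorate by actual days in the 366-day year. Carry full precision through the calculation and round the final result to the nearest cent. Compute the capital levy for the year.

1 Jan – 8 Apr 2032: 99 days, exemption $124000 → ($383000 − $124000) × 0.7% × 99/366 = $490.4016
9 Apr – 26 Aug 2032: 140 days, exemption $268000 → ($383000 − $268000) × 0.7% × 140/366 = $307.9235
27 Aug – 31 Dec 2032: 127 days, exemption $38000 → ($383000 − $38000) × 0.7% × 127/366 = $837.9918
Total = $1636.3169

$1636.32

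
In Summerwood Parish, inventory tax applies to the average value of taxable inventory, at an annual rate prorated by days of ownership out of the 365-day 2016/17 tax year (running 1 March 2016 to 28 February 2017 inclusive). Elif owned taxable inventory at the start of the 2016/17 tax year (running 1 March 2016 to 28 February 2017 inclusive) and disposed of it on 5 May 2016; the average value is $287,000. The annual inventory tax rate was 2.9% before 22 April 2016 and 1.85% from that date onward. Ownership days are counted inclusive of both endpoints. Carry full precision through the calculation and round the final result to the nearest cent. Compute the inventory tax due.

$1,389.39

1 March – 21 April 2016: 52 days at 2.9% → $287,000 × 2.9% × 52/365 = $1,185.7425
22 April – 5 May 2016: 14 days at 1.85% → $287,000 × 1.85% × 14/365 = $203.6521
Total = $1,389.3945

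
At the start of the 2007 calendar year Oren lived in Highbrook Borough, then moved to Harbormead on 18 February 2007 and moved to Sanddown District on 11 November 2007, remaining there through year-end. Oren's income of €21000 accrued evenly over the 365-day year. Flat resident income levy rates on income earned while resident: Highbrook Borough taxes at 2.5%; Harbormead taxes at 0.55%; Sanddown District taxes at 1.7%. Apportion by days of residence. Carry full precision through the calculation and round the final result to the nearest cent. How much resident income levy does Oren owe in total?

€203.10

Highbrook Borough, 1 January – 17 February 2007: 48 days → €21000 × 2.5% × 48/365 = €69.0411
Harbormead, 18 February – 10 November 2007: 266 days → €21000 × 0.55% × 266/365 = €84.1726
Sanddown District, 11 November – 31 December 2007: 51 days → €21000 × 1.7% × 51/365 = €49.8822
Total = €203.0959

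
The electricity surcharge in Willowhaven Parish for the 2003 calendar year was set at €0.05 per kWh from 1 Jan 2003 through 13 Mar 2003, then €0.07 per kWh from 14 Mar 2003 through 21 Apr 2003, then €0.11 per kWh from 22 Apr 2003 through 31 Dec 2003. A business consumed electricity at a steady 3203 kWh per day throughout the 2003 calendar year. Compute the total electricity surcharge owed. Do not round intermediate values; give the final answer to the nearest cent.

€109,766.81

1 Jan – 13 Mar 2003: 72 days × 3203 kWh/day = 230,616 kWh at €0.05/kWh → €11,530.80
14 Mar – 21 Apr 2003: 39 days × 3203 kWh/day = 124,917 kWh at €0.07/kWh → €8,744.19
22 Apr – 31 Dec 2003: 254 days × 3203 kWh/day = 813,562 kWh at €0.11/kWh → €89,491.82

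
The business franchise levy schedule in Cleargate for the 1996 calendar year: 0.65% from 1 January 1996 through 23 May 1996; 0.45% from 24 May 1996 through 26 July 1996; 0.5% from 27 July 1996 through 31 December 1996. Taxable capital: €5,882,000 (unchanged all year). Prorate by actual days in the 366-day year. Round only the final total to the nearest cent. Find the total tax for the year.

€32,367.07

1 January – 23 May 1996: 144 days at 0.65% → €5,882,000 × 0.65% × 144/366 = €15,042.4918
24 May – 26 July 1996: 64 days at 0.45% → €5,882,000 × 0.45% × 64/366 = €4,628.4590
27 July – 31 December 1996: 158 days at 0.5% → €5,882,000 × 0.5% × 158/366 = €12,696.1202
Total = €32,367.0710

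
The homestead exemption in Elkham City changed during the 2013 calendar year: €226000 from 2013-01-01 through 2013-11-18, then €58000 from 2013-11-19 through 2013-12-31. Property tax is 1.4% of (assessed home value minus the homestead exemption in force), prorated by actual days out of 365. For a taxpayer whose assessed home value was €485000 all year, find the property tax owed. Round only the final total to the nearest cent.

2013-01-01 to 2013-11-18: 322 days, exemption €226000 → (€485000 − €226000) × 1.4% × 322/365 = €3198.8274
2013-11-19 to 2013-12-31: 43 days, exemption €58000 → (€485000 − €58000) × 1.4% × 43/365 = €704.2575
Total = €3903.0849

€3903.08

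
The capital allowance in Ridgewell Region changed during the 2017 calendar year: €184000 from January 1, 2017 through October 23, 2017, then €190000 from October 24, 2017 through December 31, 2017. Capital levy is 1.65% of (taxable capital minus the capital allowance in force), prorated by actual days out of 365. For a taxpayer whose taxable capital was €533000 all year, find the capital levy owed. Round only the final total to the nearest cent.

€5739.78

January 1 – October 23, 2017: 296 days, exemption €184000 → (€533000 − €184000) × 1.65% × 296/365 = €4669.9068
October 24 – December 31, 2017: 69 days, exemption €190000 → (€533000 − €190000) × 1.65% × 69/365 = €1069.8781
Total = €5739.7849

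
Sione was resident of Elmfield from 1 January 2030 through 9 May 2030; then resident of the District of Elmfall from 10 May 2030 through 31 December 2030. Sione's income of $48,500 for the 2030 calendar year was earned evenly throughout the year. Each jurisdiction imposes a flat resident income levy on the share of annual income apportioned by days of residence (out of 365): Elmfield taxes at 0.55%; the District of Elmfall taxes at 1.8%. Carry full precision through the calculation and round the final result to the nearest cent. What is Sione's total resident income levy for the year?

$658.74

Elmfield, 1 January – 9 May 2030: 129 days → $48,500 × 0.55% × 129/365 = $94.2760
The District of Elmfall, 10 May – 31 December 2030: 236 days → $48,500 × 1.8% × 236/365 = $564.4603
Total = $658.7363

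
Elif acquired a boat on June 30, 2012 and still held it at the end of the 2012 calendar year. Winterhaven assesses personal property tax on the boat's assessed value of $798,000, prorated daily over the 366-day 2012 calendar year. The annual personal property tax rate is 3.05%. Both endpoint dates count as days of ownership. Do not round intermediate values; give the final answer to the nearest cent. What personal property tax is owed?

$12,302.50

Days held (June 30 – December 31, 2012): 185 out of 366
Tax = $798,000 × 3.05% × 185/366 = $12,302.5000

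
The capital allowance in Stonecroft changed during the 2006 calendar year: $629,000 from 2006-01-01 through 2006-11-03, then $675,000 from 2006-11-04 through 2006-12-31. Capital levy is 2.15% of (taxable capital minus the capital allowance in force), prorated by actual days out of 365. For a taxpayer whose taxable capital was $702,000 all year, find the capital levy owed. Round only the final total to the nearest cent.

2006-01-01 to 2006-11-03: 307 days, exemption $629,000 → ($702,000 − $629,000) × 2.15% × 307/365 = $1,320.1000
2006-11-04 to 2006-12-31: 58 days, exemption $675,000 → ($702,000 − $675,000) × 2.15% × 58/365 = $92.2438
Total = $1,412.3438

$1,412.34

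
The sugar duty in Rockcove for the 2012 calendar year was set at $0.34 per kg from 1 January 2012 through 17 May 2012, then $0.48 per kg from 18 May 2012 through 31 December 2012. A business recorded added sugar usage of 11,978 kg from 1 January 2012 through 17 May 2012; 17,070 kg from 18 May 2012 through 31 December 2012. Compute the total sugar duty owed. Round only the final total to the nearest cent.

1 January – 17 May 2012: 11,978 kg at $0.34/kg → $4,072.52
18 May – 31 December 2012: 17,070 kg at $0.48/kg → $8,193.60

$12,266.12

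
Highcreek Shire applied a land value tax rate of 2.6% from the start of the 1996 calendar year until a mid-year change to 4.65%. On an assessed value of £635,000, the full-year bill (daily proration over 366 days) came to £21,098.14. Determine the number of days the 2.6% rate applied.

Let d = days at the first rate; then 366 − d days at the second rate.
£635,000 × [2.6%·d + 4.65%·(366−d)] / 366 = £21,098.14
Solving gives d = 237, so the new rate took effect on August 25, 1996.

237 days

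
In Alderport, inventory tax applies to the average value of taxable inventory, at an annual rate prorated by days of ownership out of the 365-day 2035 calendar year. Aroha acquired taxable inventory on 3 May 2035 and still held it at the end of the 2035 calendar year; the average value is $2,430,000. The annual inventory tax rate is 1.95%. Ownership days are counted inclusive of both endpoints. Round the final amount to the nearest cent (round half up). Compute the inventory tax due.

Days held (3 May – 31 December 2035): 243 out of 365
Tax = $2,430,000 × 1.95% × 243/365 = $31,546.7260

$31,546.73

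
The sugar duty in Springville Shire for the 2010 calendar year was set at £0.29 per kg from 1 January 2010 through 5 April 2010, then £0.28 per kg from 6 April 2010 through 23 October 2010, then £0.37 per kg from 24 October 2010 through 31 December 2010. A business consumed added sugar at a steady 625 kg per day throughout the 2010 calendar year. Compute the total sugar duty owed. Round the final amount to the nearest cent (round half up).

£68,350.00

1 January – 5 April 2010: 95 days × 625 kg/day = 59,375 kg at £0.29/kg → £17,218.75
6 April – 23 October 2010: 201 days × 625 kg/day = 125,625 kg at £0.28/kg → £35,175.00
24 October – 31 December 2010: 69 days × 625 kg/day = 43,125 kg at £0.37/kg → £15,956.25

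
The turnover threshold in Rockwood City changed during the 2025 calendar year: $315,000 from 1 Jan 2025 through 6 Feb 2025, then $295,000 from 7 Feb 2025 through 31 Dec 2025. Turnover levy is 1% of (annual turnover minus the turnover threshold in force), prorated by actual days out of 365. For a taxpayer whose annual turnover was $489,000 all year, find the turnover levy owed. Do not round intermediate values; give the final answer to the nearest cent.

1 Jan – 6 Feb 2025: 37 days, exemption $315,000 → ($489,000 − $315,000) × 1% × 37/365 = $176.3836
7 Feb – 31 Dec 2025: 328 days, exemption $295,000 → ($489,000 − $295,000) × 1% × 328/365 = $1,743.3425
Total = $1,919.7260

$1,919.73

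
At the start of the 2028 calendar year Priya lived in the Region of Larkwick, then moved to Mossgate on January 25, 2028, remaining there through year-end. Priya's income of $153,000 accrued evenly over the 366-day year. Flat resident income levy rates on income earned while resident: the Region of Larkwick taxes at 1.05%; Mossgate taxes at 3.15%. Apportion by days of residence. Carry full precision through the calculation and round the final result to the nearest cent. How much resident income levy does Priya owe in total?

The Region of Larkwick, January 1 – January 24, 2028: 24 days → $153,000 × 1.05% × 24/366 = $105.3443
Mossgate, January 25 – December 31, 2028: 342 days → $153,000 × 3.15% × 342/366 = $4,503.4672
Total = $4,608.8115

$4,608.81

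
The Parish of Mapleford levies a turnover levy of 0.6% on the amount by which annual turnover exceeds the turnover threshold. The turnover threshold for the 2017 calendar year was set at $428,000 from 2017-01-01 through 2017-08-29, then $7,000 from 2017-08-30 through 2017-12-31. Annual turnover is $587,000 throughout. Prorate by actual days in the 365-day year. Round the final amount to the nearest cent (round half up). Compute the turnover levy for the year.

2017-01-01 to 2017-08-29: 241 days, exemption $428,000 → ($587,000 − $428,000) × 0.6% × 241/365 = $629.9014
2017-08-30 to 2017-12-31: 124 days, exemption $7,000 → ($587,000 − $7,000) × 0.6% × 124/365 = $1,182.2466
Total = $1,812.1479

$1,812.15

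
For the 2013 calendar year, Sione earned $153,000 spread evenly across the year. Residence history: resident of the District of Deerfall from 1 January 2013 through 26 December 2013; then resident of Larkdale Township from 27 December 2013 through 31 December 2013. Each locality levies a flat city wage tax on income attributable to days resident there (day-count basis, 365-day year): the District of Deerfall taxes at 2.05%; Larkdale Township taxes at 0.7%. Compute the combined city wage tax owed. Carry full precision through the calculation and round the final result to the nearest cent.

$3,108.21

The District of Deerfall, 1 January – 26 December 2013: 360 days → $153,000 × 2.05% × 360/365 = $3,093.5342
Larkdale Township, 27 December – 31 December 2013: 5 days → $153,000 × 0.7% × 5/365 = $14.6712
Total = $3,108.2055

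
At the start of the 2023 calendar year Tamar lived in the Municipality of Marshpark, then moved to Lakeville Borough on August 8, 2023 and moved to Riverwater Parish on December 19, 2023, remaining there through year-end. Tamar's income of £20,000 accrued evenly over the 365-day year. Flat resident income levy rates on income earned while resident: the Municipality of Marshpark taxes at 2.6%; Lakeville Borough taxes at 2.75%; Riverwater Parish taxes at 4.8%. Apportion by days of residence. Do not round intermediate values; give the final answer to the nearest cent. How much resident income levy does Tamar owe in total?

£546.60

The Municipality of Marshpark, January 1 – August 7, 2023: 219 days → £20,000 × 2.6% × 219/365 = £312.0000
Lakeville Borough, August 8 – December 18, 2023: 133 days → £20,000 × 2.75% × 133/365 = £200.4110
Riverwater Parish, December 19 – December 31, 2023: 13 days → £20,000 × 4.8% × 13/365 = £34.1918
Total = £546.6027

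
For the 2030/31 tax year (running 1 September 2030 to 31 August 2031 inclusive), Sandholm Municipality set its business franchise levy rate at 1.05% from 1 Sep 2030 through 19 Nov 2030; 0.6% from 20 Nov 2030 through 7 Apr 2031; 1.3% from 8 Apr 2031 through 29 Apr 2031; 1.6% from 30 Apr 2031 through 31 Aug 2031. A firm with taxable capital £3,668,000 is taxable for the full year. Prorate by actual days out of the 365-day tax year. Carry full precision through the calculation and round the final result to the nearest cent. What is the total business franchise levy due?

1 Sep – 19 Nov 2030: 80 days at 1.05% → £3,668,000 × 1.05% × 80/365 = £8,441.4247
20 Nov 2030 – 7 Apr 2031: 139 days at 0.6% → £3,668,000 × 0.6% × 139/365 = £8,381.1288
8 Apr – 29 Apr 2031: 22 days at 1.3% → £3,668,000 × 1.3% × 22/365 = £2,874.1041
30 Apr – 31 Aug 2031: 124 days at 1.6% → £3,668,000 × 1.6% × 124/365 = £19,937.8411
Total = £39,634.4986

£39,634.50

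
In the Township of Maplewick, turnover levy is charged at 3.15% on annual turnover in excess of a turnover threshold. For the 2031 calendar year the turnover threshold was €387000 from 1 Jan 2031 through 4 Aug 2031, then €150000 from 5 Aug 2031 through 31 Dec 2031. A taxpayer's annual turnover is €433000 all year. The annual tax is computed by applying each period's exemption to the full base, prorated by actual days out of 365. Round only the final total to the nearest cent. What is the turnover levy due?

€4496.56

1 Jan – 4 Aug 2031: 216 days, exemption €387000 → (€433000 − €387000) × 3.15% × 216/365 = €857.4904
5 Aug – 31 Dec 2031: 149 days, exemption €150000 → (€433000 − €150000) × 3.15% × 149/365 = €3639.0699
Total = €4496.5603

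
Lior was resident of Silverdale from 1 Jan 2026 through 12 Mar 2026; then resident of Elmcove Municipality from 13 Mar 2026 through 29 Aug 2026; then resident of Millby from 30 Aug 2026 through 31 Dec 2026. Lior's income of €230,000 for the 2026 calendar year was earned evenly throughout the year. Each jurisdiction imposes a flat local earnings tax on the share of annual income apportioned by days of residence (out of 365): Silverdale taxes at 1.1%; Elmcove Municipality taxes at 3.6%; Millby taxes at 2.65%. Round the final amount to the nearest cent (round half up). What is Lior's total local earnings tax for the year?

€6,419.21

Silverdale, 1 Jan – 12 Mar 2026: 71 days → €230,000 × 1.1% × 71/365 = €492.1370
Elmcove Municipality, 13 Mar – 29 Aug 2026: 170 days → €230,000 × 3.6% × 170/365 = €3,856.4384
Millby, 30 Aug – 31 Dec 2026: 124 days → €230,000 × 2.65% × 124/365 = €2,070.6301
Total = €6,419.2055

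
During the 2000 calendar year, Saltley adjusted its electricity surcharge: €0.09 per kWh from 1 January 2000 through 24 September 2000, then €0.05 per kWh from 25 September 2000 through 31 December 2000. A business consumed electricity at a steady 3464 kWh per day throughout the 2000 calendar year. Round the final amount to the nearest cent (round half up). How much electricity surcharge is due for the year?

€100525.28

1 January – 24 September 2000: 268 days × 3464 kWh/day = 928,352 kWh at €0.09/kWh → €83551.68
25 September – 31 December 2000: 98 days × 3464 kWh/day = 339,472 kWh at €0.05/kWh → €16973.60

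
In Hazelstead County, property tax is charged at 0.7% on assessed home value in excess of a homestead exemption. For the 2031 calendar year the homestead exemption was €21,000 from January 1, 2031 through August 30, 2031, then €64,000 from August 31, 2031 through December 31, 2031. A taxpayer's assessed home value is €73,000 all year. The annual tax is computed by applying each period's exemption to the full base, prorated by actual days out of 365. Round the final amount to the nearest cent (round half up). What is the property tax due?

€262.57

January 1 – August 30, 2031: 242 days, exemption €21,000 → (€73,000 − €21,000) × 0.7% × 242/365 = €241.3370
August 31 – December 31, 2031: 123 days, exemption €64,000 → (€73,000 − €64,000) × 0.7% × 123/365 = €21.2301
Total = €262.5671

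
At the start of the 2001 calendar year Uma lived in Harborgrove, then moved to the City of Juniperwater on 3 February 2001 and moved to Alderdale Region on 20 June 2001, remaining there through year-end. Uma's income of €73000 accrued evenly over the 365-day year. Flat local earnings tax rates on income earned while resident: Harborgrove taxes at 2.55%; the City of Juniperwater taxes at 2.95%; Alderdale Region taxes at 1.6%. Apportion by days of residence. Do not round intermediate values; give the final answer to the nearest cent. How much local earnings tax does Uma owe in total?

€1600.60

Harborgrove, 1 January – 2 February 2001: 33 days → €73000 × 2.55% × 33/365 = €168.3000
The City of Juniperwater, 3 February – 19 June 2001: 137 days → €73000 × 2.95% × 137/365 = €808.3000
Alderdale Region, 20 June – 31 December 2001: 195 days → €73000 × 1.6% × 195/365 = €624.0000
Total = €1600.6000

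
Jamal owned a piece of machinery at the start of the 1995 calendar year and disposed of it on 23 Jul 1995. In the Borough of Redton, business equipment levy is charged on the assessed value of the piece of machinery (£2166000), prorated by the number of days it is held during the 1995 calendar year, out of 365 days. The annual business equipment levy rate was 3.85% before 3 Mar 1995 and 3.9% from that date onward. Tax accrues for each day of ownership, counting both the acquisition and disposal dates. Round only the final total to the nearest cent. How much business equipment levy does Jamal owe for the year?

1 Jan – 2 Mar 1995: 61 days at 3.85% → £2166000 × 3.85% × 61/365 = £13936.5781
3 Mar – 23 Jul 1995: 143 days at 3.9% → £2166000 × 3.9% × 143/365 = £33095.2932
Total = £47031.8712

£47031.87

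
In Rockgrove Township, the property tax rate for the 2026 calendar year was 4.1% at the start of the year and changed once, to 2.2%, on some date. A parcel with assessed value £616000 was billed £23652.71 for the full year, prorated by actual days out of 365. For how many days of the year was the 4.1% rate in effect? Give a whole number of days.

315 days

Let d = days at the first rate; then 365 − d days at the second rate.
£616000 × [4.1%·d + 2.2%·(365−d)] / 365 = £23652.71
Solving gives d = 315, so the new rate took effect on 12 November 2026.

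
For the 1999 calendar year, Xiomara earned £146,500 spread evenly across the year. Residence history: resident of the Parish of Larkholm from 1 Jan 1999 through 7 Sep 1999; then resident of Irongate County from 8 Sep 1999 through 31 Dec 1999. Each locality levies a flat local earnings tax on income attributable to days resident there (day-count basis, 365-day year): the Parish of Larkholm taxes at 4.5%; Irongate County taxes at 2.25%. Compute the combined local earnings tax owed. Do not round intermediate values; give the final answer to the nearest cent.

£5,553.96

The Parish of Larkholm, 1 Jan – 7 Sep 1999: 250 days → £146,500 × 4.5% × 250/365 = £4,515.4110
Irongate County, 8 Sep – 31 Dec 1999: 115 days → £146,500 × 2.25% × 115/365 = £1,038.5445
Total = £5,553.9555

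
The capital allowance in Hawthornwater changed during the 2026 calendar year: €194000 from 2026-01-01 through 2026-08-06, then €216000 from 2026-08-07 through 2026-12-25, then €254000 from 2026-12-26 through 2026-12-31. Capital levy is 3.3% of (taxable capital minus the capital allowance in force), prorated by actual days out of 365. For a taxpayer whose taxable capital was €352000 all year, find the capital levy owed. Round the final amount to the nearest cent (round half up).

€4901.00

2026-01-01 to 2026-08-06: 218 days, exemption €194000 → (€352000 − €194000) × 3.3% × 218/365 = €3114.1151
2026-08-07 to 2026-12-25: 141 days, exemption €216000 → (€352000 − €216000) × 3.3% × 141/365 = €1733.7205
2026-12-26 to 2026-12-31: 6 days, exemption €254000 → (€352000 − €254000) × 3.3% × 6/365 = €53.1616
Total = €4900.9973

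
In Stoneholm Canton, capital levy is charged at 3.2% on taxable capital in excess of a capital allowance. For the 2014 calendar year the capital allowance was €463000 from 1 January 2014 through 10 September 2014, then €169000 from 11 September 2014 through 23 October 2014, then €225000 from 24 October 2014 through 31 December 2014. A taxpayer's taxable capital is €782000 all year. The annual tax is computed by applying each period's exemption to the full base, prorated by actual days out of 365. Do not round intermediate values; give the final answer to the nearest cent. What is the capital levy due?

€12756.08

1 January – 10 September 2014: 253 days, exemption €463000 → (€782000 − €463000) × 3.2% × 253/365 = €7075.6822
11 September – 23 October 2014: 43 days, exemption €169000 → (€782000 − €169000) × 3.2% × 43/365 = €2310.9260
24 October – 31 December 2014: 69 days, exemption €225000 → (€782000 − €225000) × 3.2% × 69/365 = €3369.4685
Total = €12756.0767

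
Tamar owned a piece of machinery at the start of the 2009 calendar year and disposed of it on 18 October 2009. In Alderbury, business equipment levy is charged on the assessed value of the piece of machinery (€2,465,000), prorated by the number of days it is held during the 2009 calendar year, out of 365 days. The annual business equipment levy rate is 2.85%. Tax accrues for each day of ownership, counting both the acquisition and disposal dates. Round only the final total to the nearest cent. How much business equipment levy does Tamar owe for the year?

€56,009.53

Days held (1 January – 18 October 2009): 291 out of 365
Tax = €2,465,000 × 2.85% × 291/365 = €56,009.5274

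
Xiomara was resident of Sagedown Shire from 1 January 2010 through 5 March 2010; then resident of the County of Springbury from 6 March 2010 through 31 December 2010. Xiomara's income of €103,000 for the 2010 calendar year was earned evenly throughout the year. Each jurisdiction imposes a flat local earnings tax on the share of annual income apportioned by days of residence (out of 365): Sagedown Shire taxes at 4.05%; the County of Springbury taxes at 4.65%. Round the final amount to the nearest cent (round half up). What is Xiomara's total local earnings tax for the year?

Sagedown Shire, 1 January – 5 March 2010: 64 days → €103,000 × 4.05% × 64/365 = €731.4411
The County of Springbury, 6 March – 31 December 2010: 301 days → €103,000 × 4.65% × 301/365 = €3,949.6973
Total = €4,681.1384

€4,681.14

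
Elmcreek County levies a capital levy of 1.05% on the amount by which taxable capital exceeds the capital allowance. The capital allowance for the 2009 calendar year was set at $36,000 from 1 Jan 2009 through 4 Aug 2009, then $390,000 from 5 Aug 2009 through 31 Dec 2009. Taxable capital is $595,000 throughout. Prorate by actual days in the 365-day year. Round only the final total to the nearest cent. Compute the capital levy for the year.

1 Jan – 4 Aug 2009: 216 days, exemption $36,000 → ($595,000 − $36,000) × 1.05% × 216/365 = $3,473.4575
5 Aug – 31 Dec 2009: 149 days, exemption $390,000 → ($595,000 − $390,000) × 1.05% × 149/365 = $878.6918
Total = $4,352.1493

$4,352.15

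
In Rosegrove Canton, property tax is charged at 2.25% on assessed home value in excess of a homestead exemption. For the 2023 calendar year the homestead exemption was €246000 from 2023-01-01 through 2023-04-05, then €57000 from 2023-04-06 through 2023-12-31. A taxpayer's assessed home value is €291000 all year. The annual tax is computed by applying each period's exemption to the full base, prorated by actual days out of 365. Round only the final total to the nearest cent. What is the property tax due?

2023-01-01 to 2023-04-05: 95 days, exemption €246000 → (€291000 − €246000) × 2.25% × 95/365 = €263.5274
2023-04-06 to 2023-12-31: 270 days, exemption €57000 → (€291000 − €57000) × 2.25% × 270/365 = €3894.6575
Total = €4158.1849

€4158.18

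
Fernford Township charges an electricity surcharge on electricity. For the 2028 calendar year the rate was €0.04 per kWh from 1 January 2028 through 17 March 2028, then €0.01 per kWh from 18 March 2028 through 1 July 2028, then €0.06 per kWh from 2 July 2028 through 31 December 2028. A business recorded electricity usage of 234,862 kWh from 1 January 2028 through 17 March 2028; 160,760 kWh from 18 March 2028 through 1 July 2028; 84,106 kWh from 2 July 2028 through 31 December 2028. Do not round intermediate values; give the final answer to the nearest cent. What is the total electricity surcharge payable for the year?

1 January – 17 March 2028: 234,862 kWh at €0.04/kWh → €9,394.48
18 March – 1 July 2028: 160,760 kWh at €0.01/kWh → €1,607.60
2 July – 31 December 2028: 84,106 kWh at €0.06/kWh → €5,046.36

€16,048.44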